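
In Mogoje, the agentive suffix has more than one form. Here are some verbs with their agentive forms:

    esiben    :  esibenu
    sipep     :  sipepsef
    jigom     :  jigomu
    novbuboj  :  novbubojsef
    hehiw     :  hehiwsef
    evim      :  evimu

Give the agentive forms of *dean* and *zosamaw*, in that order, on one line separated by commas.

deanu, zosamawsef

Looking at the final consonant of each stem: -u when the stem ends in a nasal (*esiben*, *jigom*, *evim*); -sef when the stem ends in a non-nasal consonant (*sipep*, *novbuboj*, *hehiw*).
The final consonant of *dean* is /n/, which is a nasal, so the suffix is -u, giving *deanu*.
*zosamaw*: final consonant = /w/, non-nasal → -sef → *zosamawsef*.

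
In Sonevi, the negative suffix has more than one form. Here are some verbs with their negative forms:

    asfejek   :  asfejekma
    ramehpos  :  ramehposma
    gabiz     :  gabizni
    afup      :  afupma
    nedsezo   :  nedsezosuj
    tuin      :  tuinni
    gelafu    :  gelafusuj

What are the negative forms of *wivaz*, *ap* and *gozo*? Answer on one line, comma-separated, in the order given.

wivazni, apma, gozosuj

Looking at the final sound of each stem: -ma when the stem ends in a voiceless consonant (*asfejek*, *ramehpos*, *afup*); -ni when the stem ends in a voiced consonant (*gabiz*, *tuin*); -suj when the stem ends in a vowel (*nedsezo*, *gelafu*).
Since the final sound of *wivaz* is /z/ (a voiced consonant), it takes -ni, giving *wivazni*.
*ap*: final sound = /p/, a voiceless consonant → -ma → *apma*.
The final sound of *gozo* is /o/, which is a vowel, so the suffix is -suj, giving *gozosuj*.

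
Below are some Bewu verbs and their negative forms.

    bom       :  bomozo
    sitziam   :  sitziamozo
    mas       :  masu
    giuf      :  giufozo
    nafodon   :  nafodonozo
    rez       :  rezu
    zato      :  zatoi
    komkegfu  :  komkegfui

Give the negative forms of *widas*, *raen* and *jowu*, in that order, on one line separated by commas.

Looking at the final sound of each stem: -u when the stem ends in a sibilant (*mas*, *rez*); -ozo when the stem ends in a non-sibilant consonant (*bom*, *sitziam*, *giuf*, *nafodon*); -i when the stem ends in a vowel (*zato*, *komkegfu*).
*widas* — final sound /s/ (a sibilant) → -u → *widasu*.
*raen*: final sound = /n/, a non-sibilant consonant → -ozo → *raenozo*.
*jowu*: final sound = /u/, a vowel → -i → *jowui*.

widasu, raenozo, jowui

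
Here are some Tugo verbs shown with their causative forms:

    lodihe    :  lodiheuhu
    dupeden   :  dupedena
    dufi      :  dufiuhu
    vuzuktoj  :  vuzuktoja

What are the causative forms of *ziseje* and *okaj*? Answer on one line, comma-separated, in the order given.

zisejeuhu, okaja

The pattern is consonant vs. vowel: -a when the stem ends in a consonant (*dupeden*, *vuzuktoj*); -uhu when the stem ends in a vowel (*lodihe*, *dufi*).
Since the final sound of *ziseje* is /e/ (a vowel), it takes -uhu, giving *zisejeuhu*.
*okaj*: final sound = /j/, a consonant → -a → *okaja*.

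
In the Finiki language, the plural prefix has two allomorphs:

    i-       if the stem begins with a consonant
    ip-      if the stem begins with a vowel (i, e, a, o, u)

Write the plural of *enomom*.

*enomom*: first sound = /e/, a vowel → ip- → *ipenomom*.

ipenomom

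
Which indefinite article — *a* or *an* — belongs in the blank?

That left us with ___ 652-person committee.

a

The indefinite article is chosen by the initial *sound* of the following word, not its spelling.
The number *652* is spoken "six hundred …", beginning with /sɪks/ — a consonant sound.
So the article is *a*: That left us with a 652-person committee.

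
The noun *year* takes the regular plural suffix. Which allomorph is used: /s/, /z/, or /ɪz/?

The stem *year* ends in a voiced non-sibilant sound.
The plural suffix surfaces as /ɪz/ after sibilants, /s/ after other voiceless consonants, and /z/ after other voiced sounds.
So the plural -s on *year* is pronounced /z/.

/z/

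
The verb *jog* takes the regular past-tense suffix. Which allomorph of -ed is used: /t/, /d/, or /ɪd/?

The stem *jog* ends in a voiced sound other than /d/.
The -ed suffix is realized as /ɪd/ after /t, d/; as /t/ after other voiceless consonants; and as /d/ after other voiced sounds.
So -ed on *jog* is pronounced /d/.

/d/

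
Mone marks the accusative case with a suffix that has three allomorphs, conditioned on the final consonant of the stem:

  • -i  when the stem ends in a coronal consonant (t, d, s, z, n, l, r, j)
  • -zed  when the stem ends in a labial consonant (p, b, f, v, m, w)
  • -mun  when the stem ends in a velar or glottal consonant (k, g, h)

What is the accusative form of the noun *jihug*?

jihugmun

The final consonant of *jihug* is /g/, which is velar/glottal, so the suffix is -mun, giving *jihugmun*.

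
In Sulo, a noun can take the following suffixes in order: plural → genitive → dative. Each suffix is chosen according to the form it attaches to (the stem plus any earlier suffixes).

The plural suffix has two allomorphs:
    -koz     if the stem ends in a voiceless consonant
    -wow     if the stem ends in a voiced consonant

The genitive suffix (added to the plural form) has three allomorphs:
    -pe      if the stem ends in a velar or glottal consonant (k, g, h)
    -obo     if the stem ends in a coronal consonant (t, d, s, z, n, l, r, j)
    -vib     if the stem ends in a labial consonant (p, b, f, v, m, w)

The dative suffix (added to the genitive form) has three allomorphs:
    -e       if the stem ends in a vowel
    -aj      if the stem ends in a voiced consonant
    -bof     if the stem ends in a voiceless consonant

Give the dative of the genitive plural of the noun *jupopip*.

jupopipkozoboe

Since the final consonant of *jupopip* is /p/ (voiceless), it takes -koz, giving *jupopipkoz*.
The plural form *jupopipkoz* — final consonant /z/ (coronal) → -obo → *jupopipkozobo*.
The final sound of the genitive form *jupopipkozobo* is /o/, which is a vowel, so the dative suffix is -e, giving *jupopipkozoboe*.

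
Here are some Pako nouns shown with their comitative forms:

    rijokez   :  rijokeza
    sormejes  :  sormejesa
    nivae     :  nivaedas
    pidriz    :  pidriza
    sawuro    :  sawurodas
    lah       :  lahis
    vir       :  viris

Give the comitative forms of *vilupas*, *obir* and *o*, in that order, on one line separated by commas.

vilupasa, obiris, odas

The pattern is sibilance of the final sound: -a when the stem ends in a sibilant (*rijokez*, *sormejes*, *pidriz*); -is when the stem ends in a non-sibilant consonant (*lah*, *vir*); -das when the stem ends in a vowel (*nivae*, *sawuro*).
The final sound of *vilupas* is /s/, which is a sibilant, so the suffix is -a, giving *vilupasa*.
The final sound of *obir* is /r/, which is a non-sibilant consonant, so the suffix is -is, giving *obiris*.
Since the final sound of *o* is /o/ (a vowel), it takes -das, giving *odas*.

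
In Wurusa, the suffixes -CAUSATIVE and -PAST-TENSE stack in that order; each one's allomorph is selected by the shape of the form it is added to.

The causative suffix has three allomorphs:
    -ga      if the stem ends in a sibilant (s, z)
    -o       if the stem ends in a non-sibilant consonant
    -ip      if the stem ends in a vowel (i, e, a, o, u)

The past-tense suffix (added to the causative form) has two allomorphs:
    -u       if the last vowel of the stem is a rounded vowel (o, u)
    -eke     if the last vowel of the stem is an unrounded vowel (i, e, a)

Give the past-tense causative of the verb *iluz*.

iluzgaeke

The final sound of *iluz* is /z/, which is a sibilant, so the causative suffix is -ga, giving *iluzga*.
The causative form *iluzga*: last vowel = /a/, an unrounded vowel → -eke → *iluzgaeke*.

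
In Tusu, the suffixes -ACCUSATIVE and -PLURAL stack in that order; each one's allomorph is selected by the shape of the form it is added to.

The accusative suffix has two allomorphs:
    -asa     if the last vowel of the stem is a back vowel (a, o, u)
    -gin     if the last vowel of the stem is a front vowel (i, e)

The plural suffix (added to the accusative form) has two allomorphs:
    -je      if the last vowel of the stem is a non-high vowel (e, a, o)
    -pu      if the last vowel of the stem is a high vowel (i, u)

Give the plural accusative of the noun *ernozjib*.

ernozjibginpu

Since the last vowel of *ernozjib* is /i/ (a front vowel), it takes -gin, giving *ernozjibgin*.
The last vowel of the accusative form *ernozjibgin* is /i/, which is a high vowel, so the plural suffix is -pu, giving *ernozjibginpu*.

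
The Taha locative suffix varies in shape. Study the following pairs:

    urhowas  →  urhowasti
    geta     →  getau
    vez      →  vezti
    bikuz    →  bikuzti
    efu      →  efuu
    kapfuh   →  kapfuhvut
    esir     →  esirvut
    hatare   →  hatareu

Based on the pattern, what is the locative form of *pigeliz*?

The pattern is sibilance of the final sound: -ti when the stem ends in a sibilant (*urhowas*, *vez*, *bikuz*); -vut when the stem ends in a non-sibilant consonant (*kapfuh*, *esir*); -u when the stem ends in a vowel (*geta*, *efu*, *hatare*).
*pigeliz* — final sound /z/ (a sibilant) → -ti → *pigelizti*.

pigelizti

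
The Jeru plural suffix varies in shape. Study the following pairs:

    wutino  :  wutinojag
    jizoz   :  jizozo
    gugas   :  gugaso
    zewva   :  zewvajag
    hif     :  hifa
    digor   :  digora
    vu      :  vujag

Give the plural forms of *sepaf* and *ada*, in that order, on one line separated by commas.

The alternation tracks the final sound of the stem — -o when the stem ends in a sibilant (*jizoz*, *gugas*); -a when the stem ends in a non-sibilant consonant (*hif*, *digor*); -jag when the stem ends in a vowel (*wutino*, *zewva*, *vu*).
*sepaf*: final sound = /f/, a non-sibilant consonant → -a → *sepafa*.
The final sound of *ada* is /a/, which is a vowel, so the suffix is -jag, giving *adajag*.

sepafa, adajag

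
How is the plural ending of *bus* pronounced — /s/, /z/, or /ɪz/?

The stem *bus* ends in a sibilant (/s, z, ʃ, ʒ, tʃ, dʒ/).
The plural suffix surfaces as /ɪz/ after sibilants, /s/ after other voiceless consonants, and /z/ after other voiced sounds.
So the plural -s on *bus* is pronounced /ɪz/.

/ɪz/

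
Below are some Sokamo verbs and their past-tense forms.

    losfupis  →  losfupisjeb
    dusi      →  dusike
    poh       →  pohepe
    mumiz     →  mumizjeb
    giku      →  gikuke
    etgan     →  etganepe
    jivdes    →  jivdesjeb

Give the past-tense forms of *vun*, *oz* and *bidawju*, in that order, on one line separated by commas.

vunepe, ozjeb, bidawjuke

The suffix is conditioned by the final sound: -jeb when the stem ends in a sibilant (*losfupis*, *mumiz*, *jivdes*); -epe when the stem ends in a non-sibilant consonant (*poh*, *etgan*); -ke when the stem ends in a vowel (*dusi*, *giku*).
*vun*: final sound = /n/, a non-sibilant consonant → -epe → *vunepe*.
*oz* — final sound /z/ (a sibilant) → -jeb → *ozjeb*.
Since the final sound of *bidawju* is /u/ (a vowel), it takes -ke, giving *bidawjuke*.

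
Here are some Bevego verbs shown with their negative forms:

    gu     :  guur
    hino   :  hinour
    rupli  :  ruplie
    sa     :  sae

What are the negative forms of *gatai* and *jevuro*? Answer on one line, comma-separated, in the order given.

The suffix is conditioned by the last vowel: -ur when the last vowel of the stem is a rounded vowel (*gu*, *hino*); -e when the last vowel of the stem is an unrounded vowel (*rupli*, *sa*).
*gatai*: last vowel = /i/, an unrounded vowel → -e → *gataie*.
*jevuro*: last vowel = /o/, a rounded vowel → -ur → *jevurour*.

gataie, jevurour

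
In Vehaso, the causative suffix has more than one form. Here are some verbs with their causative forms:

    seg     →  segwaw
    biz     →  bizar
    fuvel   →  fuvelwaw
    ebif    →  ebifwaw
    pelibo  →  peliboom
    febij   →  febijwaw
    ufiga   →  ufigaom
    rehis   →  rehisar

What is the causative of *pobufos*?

pobufosar

The alternation tracks the final sound of the stem — -ar when the stem ends in a sibilant (*biz*, *rehis*); -waw when the stem ends in a non-sibilant consonant (*seg*, *fuvel*, *ebif*, *febij*); -om when the stem ends in a vowel (*pelibo*, *ufiga*).
Since the final sound of *pobufos* is /s/ (a sibilant), it takes -ar, giving *pobufosar*.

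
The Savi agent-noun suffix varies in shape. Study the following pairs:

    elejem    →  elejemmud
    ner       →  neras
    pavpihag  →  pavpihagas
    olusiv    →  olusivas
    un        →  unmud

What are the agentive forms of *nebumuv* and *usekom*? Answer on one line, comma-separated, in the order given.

nebumuvas, usekommud

The pattern is nasality of the final consonant: -mud when the stem ends in a nasal (*elejem*, *un*); -as when the stem ends in a non-nasal consonant (*ner*, *pavpihag*, *olusiv*).
*nebumuv* — final consonant /v/ (non-nasal) → -as → *nebumuvas*.
Since the final consonant of *usekom* is /m/ (a nasal), it takes -mud, giving *usekommud*.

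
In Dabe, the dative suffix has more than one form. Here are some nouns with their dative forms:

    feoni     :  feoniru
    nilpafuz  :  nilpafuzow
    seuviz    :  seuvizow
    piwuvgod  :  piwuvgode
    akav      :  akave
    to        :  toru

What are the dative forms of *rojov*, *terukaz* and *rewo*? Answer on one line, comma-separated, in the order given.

rojove, terukazow, reworu

The suffix is conditioned by the final sound: -ow when the stem ends in a sibilant (*nilpafuz*, *seuviz*); -e when the stem ends in a non-sibilant consonant (*piwuvgod*, *akav*); -ru when the stem ends in a vowel (*feoni*, *to*).
*rojov*: final sound = /v/, a non-sibilant consonant → -e → *rojove*.
The final sound of *terukaz* is /z/, which is a sibilant, so the suffix is -ow, giving *terukazow*.
Since the final sound of *rewo* is /o/ (a vowel), it takes -ru, giving *reworu*.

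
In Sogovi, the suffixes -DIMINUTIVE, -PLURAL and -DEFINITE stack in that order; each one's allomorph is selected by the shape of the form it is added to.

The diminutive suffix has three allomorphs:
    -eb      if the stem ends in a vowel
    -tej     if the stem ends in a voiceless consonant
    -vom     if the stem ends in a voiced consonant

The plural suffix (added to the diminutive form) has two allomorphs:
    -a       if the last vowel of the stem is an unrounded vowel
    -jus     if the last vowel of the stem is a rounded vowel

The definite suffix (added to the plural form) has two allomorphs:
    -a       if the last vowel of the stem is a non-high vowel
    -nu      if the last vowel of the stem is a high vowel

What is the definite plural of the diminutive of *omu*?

omuebaa

*omu*: final sound = /u/, a vowel → -eb → *omueb*.
The diminutive form *omueb* — last vowel /e/ (an unrounded vowel) → -a → *omueba*.
The plural form *omueba*: last vowel = /a/, a non-high vowel → -a → *omuebaa*.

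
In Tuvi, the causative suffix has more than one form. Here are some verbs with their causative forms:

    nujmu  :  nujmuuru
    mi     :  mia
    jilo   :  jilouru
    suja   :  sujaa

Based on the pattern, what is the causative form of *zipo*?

The suffix is conditioned by the last vowel: -uru when the last vowel of the stem is a rounded vowel (*nujmu*, *jilo*); -a when the last vowel of the stem is an unrounded vowel (*mi*, *suja*).
*zipo* — last vowel /o/ (a rounded vowel) → -uru → *zipouru*.

zipouru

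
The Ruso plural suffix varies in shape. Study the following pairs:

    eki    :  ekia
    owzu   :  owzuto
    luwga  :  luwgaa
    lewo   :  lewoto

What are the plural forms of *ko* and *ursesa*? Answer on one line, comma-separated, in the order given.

koto, ursesaa

The alternation tracks the last vowel of the stem — -to when the last vowel of the stem is a rounded vowel (*owzu*, *lewo*); -a when the last vowel of the stem is an unrounded vowel (*eki*, *luwga*).
Since the last vowel of *ko* is /o/ (a rounded vowel), it takes -to, giving *koto*.
*ursesa* — last vowel /a/ (an unrounded vowel) → -a → *ursesaa*.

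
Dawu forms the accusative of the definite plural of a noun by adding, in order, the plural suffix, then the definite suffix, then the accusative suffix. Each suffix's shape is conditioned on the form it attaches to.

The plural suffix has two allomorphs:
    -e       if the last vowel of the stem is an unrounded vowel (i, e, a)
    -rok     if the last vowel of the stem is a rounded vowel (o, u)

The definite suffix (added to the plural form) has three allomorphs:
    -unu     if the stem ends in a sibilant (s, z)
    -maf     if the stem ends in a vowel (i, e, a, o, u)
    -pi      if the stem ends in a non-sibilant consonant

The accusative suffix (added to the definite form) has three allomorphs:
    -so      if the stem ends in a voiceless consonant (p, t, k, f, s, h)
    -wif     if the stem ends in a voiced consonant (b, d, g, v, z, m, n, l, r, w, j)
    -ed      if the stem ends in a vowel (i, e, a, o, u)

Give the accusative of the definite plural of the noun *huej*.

huejemafso

The last vowel of *huej* is /e/, which is an unrounded vowel, so the plural suffix is -e, giving *hueje*.
The plural form *hueje*: final sound = /e/, a vowel → -maf → *huejemaf*.
The definite form *huejemaf*: final sound = /f/, a voiceless consonant → -so → *huejemafso*.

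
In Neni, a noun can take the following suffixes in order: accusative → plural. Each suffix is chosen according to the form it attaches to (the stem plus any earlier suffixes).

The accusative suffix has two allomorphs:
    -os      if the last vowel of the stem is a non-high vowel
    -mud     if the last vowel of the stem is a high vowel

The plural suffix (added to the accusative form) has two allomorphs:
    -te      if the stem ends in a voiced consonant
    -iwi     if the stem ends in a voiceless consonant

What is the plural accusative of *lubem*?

lubemosiwi

Since the last vowel of *lubem* is /e/ (a non-high vowel), it takes -os, giving *lubemos*.
The accusative form *lubemos* — final consonant /s/ (voiceless) → -iwi → *lubemosiwi*.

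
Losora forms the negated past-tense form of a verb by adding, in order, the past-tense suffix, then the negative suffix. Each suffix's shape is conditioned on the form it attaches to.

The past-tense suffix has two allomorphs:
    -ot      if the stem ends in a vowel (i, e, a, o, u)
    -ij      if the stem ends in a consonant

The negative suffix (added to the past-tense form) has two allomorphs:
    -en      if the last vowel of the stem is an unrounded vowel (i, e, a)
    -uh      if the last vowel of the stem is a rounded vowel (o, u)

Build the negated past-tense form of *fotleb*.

*fotleb*: final sound = /b/, a consonant → -ij → *fotlebij*.
The past-tense form *fotlebij*: last vowel = /i/, an unrounded vowel → -en → *fotlebijen*.

fotlebijen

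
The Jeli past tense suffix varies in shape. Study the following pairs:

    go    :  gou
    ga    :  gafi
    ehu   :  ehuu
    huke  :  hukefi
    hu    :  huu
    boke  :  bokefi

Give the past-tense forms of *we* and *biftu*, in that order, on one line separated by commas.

wefi, biftuu

Looking at the last vowel of each stem: -u when the last vowel of the stem is a rounded vowel (*go*, *ehu*, *hu*); -fi when the last vowel of the stem is an unrounded vowel (*ga*, *huke*, *boke*).
The last vowel of *we* is /e/, which is an unrounded vowel, so the suffix is -fi, giving *wefi*.
*biftu*: last vowel = /u/, a rounded vowel → -u → *biftuu*.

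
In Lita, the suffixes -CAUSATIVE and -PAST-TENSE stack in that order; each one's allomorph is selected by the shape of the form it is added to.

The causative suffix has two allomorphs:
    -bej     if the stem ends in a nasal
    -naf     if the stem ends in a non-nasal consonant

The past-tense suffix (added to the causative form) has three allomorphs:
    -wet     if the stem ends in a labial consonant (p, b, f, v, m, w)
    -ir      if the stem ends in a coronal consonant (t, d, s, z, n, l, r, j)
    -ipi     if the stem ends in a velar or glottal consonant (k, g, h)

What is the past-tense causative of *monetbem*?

*monetbem*: final consonant = /m/, a nasal → -bej → *monetbembej*.
The causative form *monetbembej* — final consonant /j/ (coronal) → -ir → *monetbembejir*.

monetbembejir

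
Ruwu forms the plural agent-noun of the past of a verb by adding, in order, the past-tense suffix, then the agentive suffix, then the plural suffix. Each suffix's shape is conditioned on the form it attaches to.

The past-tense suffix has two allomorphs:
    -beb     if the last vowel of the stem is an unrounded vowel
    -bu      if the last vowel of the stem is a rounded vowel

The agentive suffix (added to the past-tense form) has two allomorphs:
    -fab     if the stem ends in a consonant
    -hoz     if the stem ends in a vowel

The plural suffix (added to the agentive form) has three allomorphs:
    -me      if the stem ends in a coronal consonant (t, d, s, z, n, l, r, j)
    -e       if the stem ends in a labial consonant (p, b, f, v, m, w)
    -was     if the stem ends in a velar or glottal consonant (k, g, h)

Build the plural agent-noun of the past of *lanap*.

lanapbebfabe

Since the last vowel of *lanap* is /a/ (an unrounded vowel), it takes -beb, giving *lanapbeb*.
The past-tense form *lanapbeb* — final sound /b/ (a consonant) → -fab → *lanapbebfab*.
The final consonant of the agentive form *lanapbebfab* is /b/, which is labial, so the plural suffix is -e, giving *lanapbebfabe*.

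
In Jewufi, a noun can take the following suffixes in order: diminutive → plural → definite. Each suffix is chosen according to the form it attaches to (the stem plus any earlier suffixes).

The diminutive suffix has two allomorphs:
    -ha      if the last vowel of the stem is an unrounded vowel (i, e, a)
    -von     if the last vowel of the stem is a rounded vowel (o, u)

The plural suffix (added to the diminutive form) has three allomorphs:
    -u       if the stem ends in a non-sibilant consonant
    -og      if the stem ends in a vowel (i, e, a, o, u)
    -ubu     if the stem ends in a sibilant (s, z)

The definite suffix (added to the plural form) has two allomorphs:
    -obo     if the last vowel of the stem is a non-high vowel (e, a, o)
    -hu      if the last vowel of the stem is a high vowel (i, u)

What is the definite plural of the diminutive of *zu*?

Since the last vowel of *zu* is /u/ (a rounded vowel), it takes -von, giving *zuvon*.
The diminutive form *zuvon* — final sound /n/ (a non-sibilant consonant) → -u → *zuvonu*.
Since the last vowel of the plural form *zuvonu* is /u/ (a high vowel), it takes -hu, giving *zuvonuhu*.

zuvonuhu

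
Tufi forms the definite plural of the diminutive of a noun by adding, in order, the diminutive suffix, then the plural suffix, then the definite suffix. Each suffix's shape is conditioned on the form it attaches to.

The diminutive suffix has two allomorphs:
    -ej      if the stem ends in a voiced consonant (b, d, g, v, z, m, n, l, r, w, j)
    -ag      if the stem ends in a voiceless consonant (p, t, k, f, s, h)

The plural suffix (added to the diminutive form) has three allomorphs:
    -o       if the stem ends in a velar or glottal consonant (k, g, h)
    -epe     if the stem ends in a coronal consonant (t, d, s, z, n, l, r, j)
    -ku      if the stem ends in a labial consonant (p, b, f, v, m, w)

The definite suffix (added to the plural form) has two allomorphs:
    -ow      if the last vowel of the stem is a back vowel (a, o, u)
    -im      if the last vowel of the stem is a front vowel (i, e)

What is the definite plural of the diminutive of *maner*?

manerejepeim

*maner*: final consonant = /r/, voiced → -ej → *manerej*.
The diminutive form *manerej*: final consonant = /j/, coronal → -epe → *manerejepe*.
The plural form *manerejepe*: last vowel = /e/, a front vowel → -im → *manerejepeim*.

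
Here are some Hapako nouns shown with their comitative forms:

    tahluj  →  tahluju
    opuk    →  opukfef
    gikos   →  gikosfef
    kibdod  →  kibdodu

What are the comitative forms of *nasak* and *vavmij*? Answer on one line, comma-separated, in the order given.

nasakfef, vavmiju

The alternation tracks the final consonant of the stem — -fef when the stem ends in a voiceless consonant (*opuk*, *gikos*); -u when the stem ends in a voiced consonant (*tahluj*, *kibdod*).
*nasak*: final consonant = /k/, voiceless → -fef → *nasakfef*.
*vavmij*: final consonant = /j/, voiced → -u → *vavmiju*.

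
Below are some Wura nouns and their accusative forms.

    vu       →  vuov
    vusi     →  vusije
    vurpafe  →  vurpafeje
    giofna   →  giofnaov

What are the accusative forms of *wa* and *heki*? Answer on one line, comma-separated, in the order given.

waov, hekije

Looking at the last vowel of each stem: -je when the last vowel of the stem is a front vowel (*vusi*, *vurpafe*); -ov when the last vowel of the stem is a back vowel (*vu*, *giofna*).
*wa*: last vowel = /a/, a back vowel → -ov → *waov*.
Since the last vowel of *heki* is /i/ (a front vowel), it takes -je, giving *hekije*.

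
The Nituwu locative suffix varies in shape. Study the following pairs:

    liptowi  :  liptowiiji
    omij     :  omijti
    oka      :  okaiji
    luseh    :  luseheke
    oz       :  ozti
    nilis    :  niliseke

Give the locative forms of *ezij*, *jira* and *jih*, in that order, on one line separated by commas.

The alternation tracks the final sound of the stem — -eke when the stem ends in a voiceless consonant (*luseh*, *nilis*); -ti when the stem ends in a voiced consonant (*omij*, *oz*); -iji when the stem ends in a vowel (*liptowi*, *oka*).
*ezij*: final sound = /j/, a voiced consonant → -ti → *ezijti*.
*jira*: final sound = /a/, a vowel → -iji → *jiraiji*.
Since the final sound of *jih* is /h/ (a voiceless consonant), it takes -eke, giving *jiheke*.

ezijti, jiraiji, jiheke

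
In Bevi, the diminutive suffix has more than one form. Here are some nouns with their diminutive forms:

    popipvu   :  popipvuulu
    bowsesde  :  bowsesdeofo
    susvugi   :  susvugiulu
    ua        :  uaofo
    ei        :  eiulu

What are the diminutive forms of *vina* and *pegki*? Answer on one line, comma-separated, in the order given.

Looking at the last vowel of each stem: -ulu when the last vowel of the stem is a high vowel (*popipvu*, *susvugi*, *ei*); -ofo when the last vowel of the stem is a non-high vowel (*bowsesde*, *ua*).
*vina* — last vowel /a/ (a non-high vowel) → -ofo → *vinaofo*.
The last vowel of *pegki* is /i/, which is a high vowel, so the suffix is -ulu, giving *pegkiulu*.

vinaofo, pegkiulu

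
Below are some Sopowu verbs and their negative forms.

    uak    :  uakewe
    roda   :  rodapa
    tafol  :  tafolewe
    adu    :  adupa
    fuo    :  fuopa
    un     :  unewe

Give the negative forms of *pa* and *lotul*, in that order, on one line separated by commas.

papa, lotulewe

Looking at the final sound of each stem: -ewe when the stem ends in a consonant (*uak*, *tafol*, *un*); -pa when the stem ends in a vowel (*roda*, *adu*, *fuo*).
Since the final sound of *pa* is /a/ (a vowel), it takes -pa, giving *papa*.
The final sound of *lotul* is /l/, which is a consonant, so the suffix is -ewe, giving *lotulewe*.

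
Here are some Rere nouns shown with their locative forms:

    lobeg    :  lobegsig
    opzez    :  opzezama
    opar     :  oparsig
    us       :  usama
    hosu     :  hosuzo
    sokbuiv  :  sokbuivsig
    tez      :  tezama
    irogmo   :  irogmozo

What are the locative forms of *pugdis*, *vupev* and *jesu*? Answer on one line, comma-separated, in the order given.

The suffix is conditioned by the final sound: -ama when the stem ends in a sibilant (*opzez*, *us*, *tez*); -sig when the stem ends in a non-sibilant consonant (*lobeg*, *opar*, *sokbuiv*); -zo when the stem ends in a vowel (*hosu*, *irogmo*).
*pugdis*: final sound = /s/, a sibilant → -ama → *pugdisama*.
The final sound of *vupev* is /v/, which is a non-sibilant consonant, so the suffix is -sig, giving *vupevsig*.
*jesu* — final sound /u/ (a vowel) → -zo → *jesuzo*.

pugdisama, vupevsig, jesuzo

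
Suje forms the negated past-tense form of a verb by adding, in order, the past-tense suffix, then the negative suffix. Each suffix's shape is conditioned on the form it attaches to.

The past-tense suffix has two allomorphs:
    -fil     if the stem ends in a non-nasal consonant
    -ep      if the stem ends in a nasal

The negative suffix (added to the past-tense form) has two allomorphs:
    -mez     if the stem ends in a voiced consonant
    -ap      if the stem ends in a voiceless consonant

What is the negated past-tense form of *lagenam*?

lagenamepap

The final consonant of *lagenam* is /m/, which is a nasal, so the past-tense suffix is -ep, giving *lagenamep*.
The past-tense form *lagenamep*: final consonant = /p/, voiceless → -ap → *lagenamepap*.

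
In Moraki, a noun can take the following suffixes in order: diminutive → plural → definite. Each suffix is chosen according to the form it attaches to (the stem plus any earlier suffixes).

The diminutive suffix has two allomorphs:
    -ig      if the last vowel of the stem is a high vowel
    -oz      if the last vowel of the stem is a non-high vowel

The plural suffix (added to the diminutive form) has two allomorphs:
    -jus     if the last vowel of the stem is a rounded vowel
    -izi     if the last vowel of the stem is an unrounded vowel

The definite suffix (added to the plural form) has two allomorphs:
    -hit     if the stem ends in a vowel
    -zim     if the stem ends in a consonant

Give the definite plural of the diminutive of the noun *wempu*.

wempuigizihit

Since the last vowel of *wempu* is /u/ (a high vowel), it takes -ig, giving *wempuig*.
The diminutive form *wempuig*: last vowel = /i/, an unrounded vowel → -izi → *wempuigizi*.
The plural form *wempuigizi* — final sound /i/ (a vowel) → -hit → *wempuigizihit*.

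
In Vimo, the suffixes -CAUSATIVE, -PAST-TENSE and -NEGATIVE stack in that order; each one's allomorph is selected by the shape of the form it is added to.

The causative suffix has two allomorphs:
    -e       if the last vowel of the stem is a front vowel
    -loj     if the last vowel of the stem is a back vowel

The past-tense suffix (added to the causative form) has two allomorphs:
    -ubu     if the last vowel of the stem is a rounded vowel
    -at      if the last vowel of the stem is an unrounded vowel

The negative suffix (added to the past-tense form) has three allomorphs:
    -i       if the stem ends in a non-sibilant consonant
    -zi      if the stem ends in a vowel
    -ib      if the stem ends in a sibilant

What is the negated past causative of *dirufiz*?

dirufizeati

*dirufiz* — last vowel /i/ (a front vowel) → -e → *dirufize*.
The causative form *dirufize*: last vowel = /e/, an unrounded vowel → -at → *dirufizeat*.
The final sound of the past-tense form *dirufizeat* is /t/, which is a non-sibilant consonant, so the negative suffix is -i, giving *dirufizeati*.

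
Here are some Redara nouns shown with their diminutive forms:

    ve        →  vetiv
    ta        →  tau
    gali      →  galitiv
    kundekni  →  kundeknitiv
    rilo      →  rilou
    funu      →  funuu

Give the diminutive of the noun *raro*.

rarou

The alternation tracks the last vowel of the stem — -tiv when the last vowel of the stem is a front vowel (*ve*, *gali*, *kundekni*); -u when the last vowel of the stem is a back vowel (*ta*, *rilo*, *funu*).
*raro* — last vowel /o/ (a back vowel) → -u → *rarou*.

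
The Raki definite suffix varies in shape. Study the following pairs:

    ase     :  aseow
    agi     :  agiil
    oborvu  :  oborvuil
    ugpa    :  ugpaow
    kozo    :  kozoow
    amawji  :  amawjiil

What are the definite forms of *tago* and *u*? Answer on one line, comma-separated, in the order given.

tagoow, uil

The suffix is conditioned by the last vowel: -il when the last vowel of the stem is a high vowel (*agi*, *oborvu*, *amawji*); -ow when the last vowel of the stem is a non-high vowel (*ase*, *ugpa*, *kozo*).
Since the last vowel of *tago* is /o/ (a non-high vowel), it takes -ow, giving *tagoow*.
Since the last vowel of *u* is /u/ (a high vowel), it takes -il, giving *uil*.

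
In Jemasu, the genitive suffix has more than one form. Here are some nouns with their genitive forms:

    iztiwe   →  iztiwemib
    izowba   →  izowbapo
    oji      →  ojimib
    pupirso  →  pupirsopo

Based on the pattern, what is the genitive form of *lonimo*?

The suffix is conditioned by the last vowel: -mib when the last vowel of the stem is a front vowel (*iztiwe*, *oji*); -po when the last vowel of the stem is a back vowel (*izowba*, *pupirso*).
The last vowel of *lonimo* is /o/, which is a back vowel, so the suffix is -po, giving *lonimopo*.

lonimopo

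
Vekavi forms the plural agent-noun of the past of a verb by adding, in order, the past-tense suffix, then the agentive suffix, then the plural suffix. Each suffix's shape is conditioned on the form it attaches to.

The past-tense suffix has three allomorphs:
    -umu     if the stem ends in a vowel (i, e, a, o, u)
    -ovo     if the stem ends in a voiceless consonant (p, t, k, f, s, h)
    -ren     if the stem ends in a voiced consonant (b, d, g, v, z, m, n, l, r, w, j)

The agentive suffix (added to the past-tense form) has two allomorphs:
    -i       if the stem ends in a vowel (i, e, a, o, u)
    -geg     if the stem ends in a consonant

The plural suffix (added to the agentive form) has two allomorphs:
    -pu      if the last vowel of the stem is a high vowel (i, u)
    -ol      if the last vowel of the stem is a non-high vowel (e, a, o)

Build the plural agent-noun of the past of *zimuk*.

*zimuk* — final sound /k/ (a voiceless consonant) → -ovo → *zimukovo*.
Since the final sound of the past-tense form *zimukovo* is /o/ (a vowel), it takes -i, giving *zimukovoi*.
The agentive form *zimukovoi*: last vowel = /i/, a high vowel → -pu → *zimukovoipu*.

zimukovoipu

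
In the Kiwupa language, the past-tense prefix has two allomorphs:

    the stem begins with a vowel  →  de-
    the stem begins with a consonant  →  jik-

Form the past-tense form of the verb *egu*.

Since the first sound of *egu* is /e/ (a vowel), it takes de-, giving *deegu*.

deegu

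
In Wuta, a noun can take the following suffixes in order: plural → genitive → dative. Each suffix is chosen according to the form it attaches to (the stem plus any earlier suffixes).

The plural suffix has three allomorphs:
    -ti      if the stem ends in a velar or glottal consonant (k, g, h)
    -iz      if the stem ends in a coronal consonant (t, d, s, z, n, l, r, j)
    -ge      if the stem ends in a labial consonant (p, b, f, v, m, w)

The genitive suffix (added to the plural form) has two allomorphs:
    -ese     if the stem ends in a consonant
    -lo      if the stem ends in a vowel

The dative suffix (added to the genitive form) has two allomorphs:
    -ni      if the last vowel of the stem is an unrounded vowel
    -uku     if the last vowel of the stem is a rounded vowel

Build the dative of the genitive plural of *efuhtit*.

Since the final consonant of *efuhtit* is /t/ (coronal), it takes -iz, giving *efuhtitiz*.
The plural form *efuhtitiz* — final sound /z/ (a consonant) → -ese → *efuhtitizese*.
Since the last vowel of the genitive form *efuhtitizese* is /e/ (an unrounded vowel), it takes -ni, giving *efuhtitizeseni*.

efuhtitizeseni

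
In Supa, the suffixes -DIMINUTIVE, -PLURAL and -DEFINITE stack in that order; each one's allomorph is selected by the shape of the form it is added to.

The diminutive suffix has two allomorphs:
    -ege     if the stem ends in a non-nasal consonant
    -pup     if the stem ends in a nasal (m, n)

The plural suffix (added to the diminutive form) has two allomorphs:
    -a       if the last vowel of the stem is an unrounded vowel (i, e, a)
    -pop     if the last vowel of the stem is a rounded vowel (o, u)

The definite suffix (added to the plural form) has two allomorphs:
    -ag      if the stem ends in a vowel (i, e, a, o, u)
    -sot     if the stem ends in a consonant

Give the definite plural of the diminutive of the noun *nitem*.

nitempuppopsot

*nitem* — final consonant /m/ (a nasal) → -pup → *nitempup*.
The diminutive form *nitempup* — last vowel /u/ (a rounded vowel) → -pop → *nitempuppop*.
The final sound of the plural form *nitempuppop* is /p/, which is a consonant, so the definite suffix is -sot, giving *nitempuppopsot*.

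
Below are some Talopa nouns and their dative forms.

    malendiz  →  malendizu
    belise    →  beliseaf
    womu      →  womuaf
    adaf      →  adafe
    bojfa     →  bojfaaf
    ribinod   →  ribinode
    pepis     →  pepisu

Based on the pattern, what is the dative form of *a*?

Looking at the final sound of each stem: -u when the stem ends in a sibilant (*malendiz*, *pepis*); -e when the stem ends in a non-sibilant consonant (*adaf*, *ribinod*); -af when the stem ends in a vowel (*belise*, *womu*, *bojfa*).
*a* — final sound /a/ (a vowel) → -af → *aaf*.

aaf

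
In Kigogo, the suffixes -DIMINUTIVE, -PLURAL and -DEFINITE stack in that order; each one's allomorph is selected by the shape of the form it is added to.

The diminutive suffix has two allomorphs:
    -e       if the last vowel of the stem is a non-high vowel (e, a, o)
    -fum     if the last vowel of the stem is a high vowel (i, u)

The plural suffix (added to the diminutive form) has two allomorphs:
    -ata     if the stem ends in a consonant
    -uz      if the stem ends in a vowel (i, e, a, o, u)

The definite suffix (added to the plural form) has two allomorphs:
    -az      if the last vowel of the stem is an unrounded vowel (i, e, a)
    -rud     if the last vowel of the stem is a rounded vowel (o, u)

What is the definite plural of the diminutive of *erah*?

eraheuzrud

*erah* — last vowel /a/ (a non-high vowel) → -e → *erahe*.
The diminutive form *erahe* — final sound /e/ (a vowel) → -uz → *eraheuz*.
The last vowel of the plural form *eraheuz* is /u/, which is a rounded vowel, so the definite suffix is -rud, giving *eraheuzrud*.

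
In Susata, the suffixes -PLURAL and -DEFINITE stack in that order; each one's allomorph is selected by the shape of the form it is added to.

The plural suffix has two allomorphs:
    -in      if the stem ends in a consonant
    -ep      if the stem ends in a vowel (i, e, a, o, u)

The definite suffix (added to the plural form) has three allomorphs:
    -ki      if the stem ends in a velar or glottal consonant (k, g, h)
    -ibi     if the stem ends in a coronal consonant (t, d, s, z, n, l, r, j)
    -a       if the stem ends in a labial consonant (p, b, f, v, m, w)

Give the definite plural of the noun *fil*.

*fil* — final sound /l/ (a consonant) → -in → *filin*.
The final consonant of the plural form *filin* is /n/, which is coronal, so the definite suffix is -ibi, giving *filinibi*.

filinibi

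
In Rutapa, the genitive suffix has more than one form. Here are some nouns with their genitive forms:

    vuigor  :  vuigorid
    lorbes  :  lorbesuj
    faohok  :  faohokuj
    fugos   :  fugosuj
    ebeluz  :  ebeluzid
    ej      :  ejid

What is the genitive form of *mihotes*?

mihotesuj

Looking at the final consonant of each stem: -uj when the stem ends in a voiceless consonant (*lorbes*, *faohok*, *fugos*); -id when the stem ends in a voiced consonant (*vuigor*, *ebeluz*, *ej*).
*mihotes* — final consonant /s/ (voiceless) → -uj → *mihotesuj*.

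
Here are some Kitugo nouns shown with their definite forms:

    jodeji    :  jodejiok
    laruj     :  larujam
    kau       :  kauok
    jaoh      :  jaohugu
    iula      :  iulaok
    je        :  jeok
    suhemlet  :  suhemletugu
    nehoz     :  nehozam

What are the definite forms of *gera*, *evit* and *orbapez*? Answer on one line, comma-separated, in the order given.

The suffix is conditioned by the final sound: -ugu when the stem ends in a voiceless consonant (*jaoh*, *suhemlet*); -am when the stem ends in a voiced consonant (*laruj*, *nehoz*); -ok when the stem ends in a vowel (*jodeji*, *kau*, *iula*, *je*).
*gera*: final sound = /a/, a vowel → -ok → *geraok*.
Since the final sound of *evit* is /t/ (a voiceless consonant), it takes -ugu, giving *evitugu*.
Since the final sound of *orbapez* is /z/ (a voiced consonant), it takes -am, giving *orbapezam*.

geraok, evitugu, orbapezam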